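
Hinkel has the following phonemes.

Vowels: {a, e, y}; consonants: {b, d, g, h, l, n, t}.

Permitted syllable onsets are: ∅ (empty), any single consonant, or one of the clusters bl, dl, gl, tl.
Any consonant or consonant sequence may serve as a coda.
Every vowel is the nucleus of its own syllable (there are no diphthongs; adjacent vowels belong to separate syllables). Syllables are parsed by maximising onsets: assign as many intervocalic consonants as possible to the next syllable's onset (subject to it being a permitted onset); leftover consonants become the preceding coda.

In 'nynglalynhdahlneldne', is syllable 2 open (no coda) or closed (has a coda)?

open

Nuclei (vowels): y, a, y, a, e, e → 6 syllables.
Between /y/ (V1) and /a/ (V2): /ngl/ splits as /n/ + /gl/ (/gl/ is the longest suffix that is a licit onset).
Between /a/ (V2) and /y/ (V3): /l/ is a single consonant, so it becomes the next onset.
Between /y/ (V3) and /a/ (V4): /nhd/; trying suffixes from longest down, /d/ is the first permitted one, so coda /nh/ | onset /d/.
Between /a/ (V4) and /e/ (V5): cluster /hln/ — the longest permitted-onset suffix is /n/; onset = /n/, preceding coda = /hl/.
Between /e/ (V5) and /e/ (V6): cluster /ldn/ — the longest permitted-onset suffix is /n/; onset = /n/, preceding coda = /ld/.
Result: nyn.gla.lynh.dahl.neld.ne.
Syllable 2 is /gla/; it ends in its nucleus with no coda, so it is open.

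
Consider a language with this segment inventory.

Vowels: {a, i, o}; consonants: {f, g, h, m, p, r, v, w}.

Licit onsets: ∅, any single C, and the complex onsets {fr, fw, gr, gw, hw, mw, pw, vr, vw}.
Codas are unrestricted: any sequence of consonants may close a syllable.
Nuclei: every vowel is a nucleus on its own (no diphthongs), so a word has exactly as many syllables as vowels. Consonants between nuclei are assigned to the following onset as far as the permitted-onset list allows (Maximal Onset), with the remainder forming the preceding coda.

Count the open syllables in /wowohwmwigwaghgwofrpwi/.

3

The vowels are o, o, i, a, o, i — 6 nuclei, so 6 syllables.
Between /o/ (V1) and /o/ (V2): /w/ → onset of the next syllable (single consonants are always licit onsets).
Between /o/ (V2) and /i/ (V3): cluster /hwmw/ — the longest permitted-onset suffix is /mw/; onset = /mw/, preceding coda = /hw/.
Between /i/ (V3) and /a/ (V4): /gw/ is a licit onset in full, so it all attaches to the next syllable.
Between /a/ (V4) and /o/ (V5): /ghgw/ splits as /gh/ + /gw/ (/gw/ is the longest suffix that is a licit onset).
Between /o/ (V5) and /i/ (V6): cluster /frpw/ — the longest permitted-onset suffix is /pw/; onset = /pw/, preceding coda = /fr/.
Putting it together: wo.wohw.mwi.gwagh.gwofr.pwi.
Classifying each syllable: /wo/ (open), /wohw/ (closed), /mwi/ (open), /gwagh/ (closed), /gwofr/ (closed), /pwi/ (open).
Open syllables: 3.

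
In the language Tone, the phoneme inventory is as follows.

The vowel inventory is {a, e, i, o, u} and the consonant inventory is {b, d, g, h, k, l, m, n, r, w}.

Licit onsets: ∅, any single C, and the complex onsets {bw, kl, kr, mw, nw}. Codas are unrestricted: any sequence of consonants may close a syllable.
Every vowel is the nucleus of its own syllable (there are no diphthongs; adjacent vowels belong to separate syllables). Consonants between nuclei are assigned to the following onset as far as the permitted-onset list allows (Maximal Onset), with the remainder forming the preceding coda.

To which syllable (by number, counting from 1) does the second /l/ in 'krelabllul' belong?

2

Nuclei (vowels): e, a, u → 3 syllables.
σ1/σ2 boundary: just /l/ — single C goes to the following onset.
σ2/σ3 boundary: cluster /bll/ — the longest permitted-onset suffix is /l/; onset = /l/, preceding coda = /bl/.
Result: kre.labl.lul.
The second /l/ is in the coda of syllable 2 (/labl/).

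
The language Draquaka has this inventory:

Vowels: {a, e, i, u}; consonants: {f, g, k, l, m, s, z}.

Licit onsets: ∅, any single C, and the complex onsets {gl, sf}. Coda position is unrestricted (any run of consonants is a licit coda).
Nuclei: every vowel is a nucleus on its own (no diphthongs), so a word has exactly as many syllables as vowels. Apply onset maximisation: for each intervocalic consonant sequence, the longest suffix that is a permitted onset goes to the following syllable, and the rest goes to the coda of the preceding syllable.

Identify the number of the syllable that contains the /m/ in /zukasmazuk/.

3

Vowels present: u, a, a, u; each is a nucleus, giving 4 syllables.
/u…a/ gap (V1→V2): just /k/ — single C goes to the following onset.
/a…a/ gap (V2→V3): /sm/ — longest licit onset from the right is /m/, leaving /s/ as coda.
/a…u/ gap (V3→V4): just /z/ — single C goes to the following onset.
So the parse is zu.kas.ma.zuk.
The /m/ is in the onset of syllable 3 (/ma/).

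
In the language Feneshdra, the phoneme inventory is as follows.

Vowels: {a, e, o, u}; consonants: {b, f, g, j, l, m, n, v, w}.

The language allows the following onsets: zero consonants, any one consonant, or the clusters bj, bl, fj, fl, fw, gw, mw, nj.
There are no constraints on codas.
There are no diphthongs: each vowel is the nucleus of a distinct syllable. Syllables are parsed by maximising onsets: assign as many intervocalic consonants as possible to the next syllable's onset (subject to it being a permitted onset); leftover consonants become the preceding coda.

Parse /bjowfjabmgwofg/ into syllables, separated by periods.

bjow.fjabm.gwofg

Vowels present: o, a, o; each is a nucleus, giving 3 syllables.
/o…a/ gap (V1→V2): /wfj/ splits as /w/ + /fj/ (/fj/ is the longest suffix that is a licit onset).
/a…o/ gap (V2→V3): /bmgw/ — longest licit onset from the right is /gw/, leaving /bm/ as coda.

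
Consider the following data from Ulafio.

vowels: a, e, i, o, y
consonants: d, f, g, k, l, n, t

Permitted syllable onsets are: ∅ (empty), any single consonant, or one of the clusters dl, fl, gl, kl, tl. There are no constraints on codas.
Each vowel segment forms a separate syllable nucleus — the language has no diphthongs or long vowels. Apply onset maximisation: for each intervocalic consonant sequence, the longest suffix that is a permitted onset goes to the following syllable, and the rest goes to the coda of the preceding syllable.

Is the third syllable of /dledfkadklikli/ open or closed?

open

Vowels present: e, a, i, i; each is a nucleus, giving 4 syllables.
V1 /e/ – V2 /a/: /dfk/ — longest licit onset from the right is /k/, leaving /df/ as coda.
V2 /a/ – V3 /i/: cluster /dkl/ — the longest permitted-onset suffix is /kl/; onset = /kl/, preceding coda = /d/.
V3 /i/ – V4 /i/: /kl/ is a licit onset in full, so it all attaches to the next syllable.
Syllabification: dledf.kad.kli.kli.
Syllable 3 is /kli/; it ends in its nucleus with no coda, so it is open.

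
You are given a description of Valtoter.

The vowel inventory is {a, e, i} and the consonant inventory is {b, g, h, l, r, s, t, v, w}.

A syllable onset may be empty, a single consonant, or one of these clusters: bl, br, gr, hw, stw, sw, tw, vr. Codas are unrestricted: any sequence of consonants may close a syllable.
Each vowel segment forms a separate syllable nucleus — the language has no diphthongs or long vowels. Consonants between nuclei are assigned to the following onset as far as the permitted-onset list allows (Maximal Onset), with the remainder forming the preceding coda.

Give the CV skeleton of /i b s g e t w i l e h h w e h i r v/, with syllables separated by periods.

Vowels present: i, e, i, e, e, i; each is a nucleus, giving 6 syllables.
/i…e/ gap (V1→V2): cluster /bsg/ — the longest permitted-onset suffix is /g/; onset = /g/, preceding coda = /bs/.
/e…i/ gap (V2→V3): cluster /tw/ — /tw/ is itself a permitted onset, so the whole cluster goes right; preceding coda = ∅.
/i…e/ gap (V3→V4): /l/ is a single consonant, so it becomes the next onset.
/e…e/ gap (V4→V5): cluster /hhw/ — the longest permitted-onset suffix is /hw/; onset = /hw/, preceding coda = /h/.
/e…i/ gap (V5→V6): /h/ → onset of the next syllable (single consonants are always licit onsets).
So the parse is ibs.ge.twi.leh.hwe.hirv.
Mapping each syllable to C/V: /ibs/ → VCC, /ge/ → CV, /twi/ → CCV, /leh/ → CVC, /hwe/ → CCV, /hirv/ → CVCC.

VCC.CV.CCV.CVC.CCV.CVCC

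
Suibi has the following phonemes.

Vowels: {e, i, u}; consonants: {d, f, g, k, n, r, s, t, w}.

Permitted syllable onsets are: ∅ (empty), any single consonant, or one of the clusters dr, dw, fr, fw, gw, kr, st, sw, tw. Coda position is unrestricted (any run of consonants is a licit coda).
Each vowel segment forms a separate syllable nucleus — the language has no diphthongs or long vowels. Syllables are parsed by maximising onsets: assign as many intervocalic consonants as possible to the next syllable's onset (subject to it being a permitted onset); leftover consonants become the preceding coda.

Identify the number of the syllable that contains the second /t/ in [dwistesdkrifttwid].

3

The vowels are i, e, i, i — 4 nuclei, so 4 syllables.
V1 /i/ – V2 /e/: /st/ — entire cluster is a permitted onset → onset /st/, coda ∅.
V2 /e/ – V3 /i/: /sdkr/ splits as /sd/ + /kr/ (/kr/ is the longest suffix that is a licit onset).
V3 /i/ – V4 /i/: /fttw/ — longest licit onset from the right is /tw/, leaving /ft/ as coda.
So the parse is dwi.stesd.krift.twid.
The second /t/ is in the coda of syllable 3 (/krift/).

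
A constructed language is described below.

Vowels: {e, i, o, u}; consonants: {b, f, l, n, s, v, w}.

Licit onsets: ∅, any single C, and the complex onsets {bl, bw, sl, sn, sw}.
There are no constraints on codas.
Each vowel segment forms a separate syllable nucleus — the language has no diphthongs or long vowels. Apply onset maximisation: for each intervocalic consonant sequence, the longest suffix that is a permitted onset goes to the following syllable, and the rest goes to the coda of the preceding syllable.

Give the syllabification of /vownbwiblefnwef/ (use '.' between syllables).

vown.bwi.blefn.wef

The vowels are o, i, e, e — 4 nuclei, so 4 syllables.
Between /o/ (V1) and /i/ (V2): cluster /wnbw/ — the longest permitted-onset suffix is /bw/; onset = /bw/, preceding coda = /wn/.
Between /i/ (V2) and /e/ (V3): /bl/ is a licit onset in full, so it all attaches to the next syllable.
Between /e/ (V3) and /e/ (V4): /fnw/ — longest licit onset from the right is /w/, leaving /fn/ as coda.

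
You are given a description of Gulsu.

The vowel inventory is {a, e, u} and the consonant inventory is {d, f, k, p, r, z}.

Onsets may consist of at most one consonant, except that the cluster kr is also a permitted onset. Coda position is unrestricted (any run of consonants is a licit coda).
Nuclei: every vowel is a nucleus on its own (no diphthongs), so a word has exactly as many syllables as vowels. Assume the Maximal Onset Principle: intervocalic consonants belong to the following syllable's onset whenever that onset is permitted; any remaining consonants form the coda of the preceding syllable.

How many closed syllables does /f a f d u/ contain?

1

The vowels are a, u — 2 nuclei, so 2 syllables.
/a…u/ gap (V1→V2): /fd/ splits as /f/ + /d/ (/d/ is the longest suffix that is a licit onset).
Putting it together: faf.du.
Classifying each syllable: /faf/ (closed), /du/ (open).
Closed syllables: 1.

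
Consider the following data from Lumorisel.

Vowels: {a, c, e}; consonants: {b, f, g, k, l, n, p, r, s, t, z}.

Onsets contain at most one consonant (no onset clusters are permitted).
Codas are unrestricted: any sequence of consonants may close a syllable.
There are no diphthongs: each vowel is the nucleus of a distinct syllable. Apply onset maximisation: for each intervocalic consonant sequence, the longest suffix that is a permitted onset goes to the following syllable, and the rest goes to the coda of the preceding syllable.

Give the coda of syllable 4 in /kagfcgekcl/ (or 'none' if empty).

Vowels present: a, c, e, c; each is a nucleus, giving 4 syllables.
Between /a/ (V1) and /c/ (V2): /gf/ splits as /g/ + /f/ (/f/ is the longest suffix that is a licit onset).
Between /c/ (V2) and /e/ (V3): /g/ → onset of the next syllable (single consonants are always licit onsets).
Between /e/ (V3) and /c/ (V4): /k/ is a single consonant, so it becomes the next onset.
So the parse is kag.fc.ge.kcl.
Syllable 4 is /kcl/: onset /k/, nucleus /c/, coda /l/.

l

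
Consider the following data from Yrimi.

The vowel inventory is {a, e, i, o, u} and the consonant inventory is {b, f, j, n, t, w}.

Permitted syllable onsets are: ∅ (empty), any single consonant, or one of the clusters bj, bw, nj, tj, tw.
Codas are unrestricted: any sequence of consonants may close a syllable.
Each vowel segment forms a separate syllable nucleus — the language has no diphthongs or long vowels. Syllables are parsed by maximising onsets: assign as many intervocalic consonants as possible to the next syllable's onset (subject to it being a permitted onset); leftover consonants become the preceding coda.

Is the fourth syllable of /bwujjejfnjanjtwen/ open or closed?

closed

The vowels are u, e, a, e — 4 nuclei, so 4 syllables.
Between /u/ (V1) and /e/ (V2): /jj/; trying suffixes from longest down, /j/ is the first permitted one, so coda /j/ | onset /j/.
Between /e/ (V2) and /a/ (V3): /jfnj/ splits as /jf/ + /nj/ (/nj/ is the longest suffix that is a licit onset).
Between /a/ (V3) and /e/ (V4): /njtw/ splits as /nj/ + /tw/ (/tw/ is the longest suffix that is a licit onset).
Syllabification: bwuj.jejf.njanj.twen.
Syllable 4 is /twen/ with coda /n/, so it is closed.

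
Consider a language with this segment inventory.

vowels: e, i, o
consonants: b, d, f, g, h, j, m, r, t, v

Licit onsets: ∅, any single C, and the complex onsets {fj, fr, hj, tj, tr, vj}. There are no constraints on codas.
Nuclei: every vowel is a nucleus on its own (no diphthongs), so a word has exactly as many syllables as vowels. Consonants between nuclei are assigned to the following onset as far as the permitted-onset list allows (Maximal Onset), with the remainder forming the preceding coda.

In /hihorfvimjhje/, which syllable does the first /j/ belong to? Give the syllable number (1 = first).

Vowels present: i, o, i, e; each is a nucleus, giving 4 syllables.
/i…o/ gap (V1→V2): /h/ → onset of the next syllable (single consonants are always licit onsets).
/o…i/ gap (V2→V3): /rfv/ — longest licit onset from the right is /v/, leaving /rf/ as coda.
/i…e/ gap (V3→V4): /mjhj/ splits as /mj/ + /hj/ (/hj/ is the longest suffix that is a licit onset).
Result: hi.horf.vimj.hje.
The first /j/ is in the coda of syllable 3 (/vimj/).

3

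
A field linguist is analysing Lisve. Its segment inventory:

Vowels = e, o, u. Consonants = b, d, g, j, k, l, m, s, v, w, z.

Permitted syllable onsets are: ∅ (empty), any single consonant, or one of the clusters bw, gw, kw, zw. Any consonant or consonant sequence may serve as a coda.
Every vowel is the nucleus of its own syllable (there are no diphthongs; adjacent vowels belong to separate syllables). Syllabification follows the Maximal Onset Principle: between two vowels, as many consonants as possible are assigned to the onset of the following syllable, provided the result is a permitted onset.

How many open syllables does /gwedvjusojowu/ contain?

4

Nuclei (vowels): e, u, o, o, u → 5 syllables.
/e…u/ gap (V1→V2): /dvj/ splits as /dv/ + /j/ (/j/ is the longest suffix that is a licit onset).
/u…o/ gap (V2→V3): /s/ is a single consonant, so it becomes the next onset.
/o…o/ gap (V3→V4): /j/ is a single consonant, so it becomes the next onset.
/o…u/ gap (V4→V5): just /w/ — single C goes to the following onset.
Putting it together: gwedv.ju.so.jo.wu.
Classifying each syllable: /gwedv/ (closed), /ju/ (open), /so/ (open), /jo/ (open), /wu/ (open).
Open syllables: 4.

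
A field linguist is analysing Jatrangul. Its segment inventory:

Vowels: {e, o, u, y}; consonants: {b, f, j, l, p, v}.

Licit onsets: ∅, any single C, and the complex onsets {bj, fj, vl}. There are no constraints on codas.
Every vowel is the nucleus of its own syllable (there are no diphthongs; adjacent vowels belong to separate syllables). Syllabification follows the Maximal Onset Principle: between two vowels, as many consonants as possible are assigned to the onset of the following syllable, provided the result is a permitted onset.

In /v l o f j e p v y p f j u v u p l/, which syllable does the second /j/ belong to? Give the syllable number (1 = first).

The vowels are o, e, y, u, u — 5 nuclei, so 5 syllables.
Between /o/ (V1) and /e/ (V2): /fj/ — entire cluster is a permitted onset → onset /fj/, coda ∅.
Between /e/ (V2) and /y/ (V3): /pv/; trying suffixes from longest down, /v/ is the first permitted one, so coda /p/ | onset /v/.
Between /y/ (V3) and /u/ (V4): /pfj/ — longest licit onset from the right is /fj/, leaving /p/ as coda.
Between /u/ (V4) and /u/ (V5): /v/ → onset of the next syllable (single consonants are always licit onsets).
Result: vlo.fjep.vyp.fju.vupl.
The second /j/ is in the onset of syllable 4 (/fju/).

4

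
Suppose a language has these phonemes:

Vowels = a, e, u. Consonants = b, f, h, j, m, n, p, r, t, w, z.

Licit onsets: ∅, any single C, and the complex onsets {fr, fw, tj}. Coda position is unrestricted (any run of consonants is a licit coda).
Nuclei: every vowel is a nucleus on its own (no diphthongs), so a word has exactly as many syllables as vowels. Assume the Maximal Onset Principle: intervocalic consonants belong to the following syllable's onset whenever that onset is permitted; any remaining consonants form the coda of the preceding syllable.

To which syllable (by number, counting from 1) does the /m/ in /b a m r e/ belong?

Nuclei (vowels): a, e → 2 syllables.
V1 /a/ – V2 /e/: cluster /mr/ — the longest permitted-onset suffix is /r/; onset = /r/, preceding coda = /m/.
Syllabification: bam.re.
The /m/ is in the coda of syllable 1 (/bam/).

1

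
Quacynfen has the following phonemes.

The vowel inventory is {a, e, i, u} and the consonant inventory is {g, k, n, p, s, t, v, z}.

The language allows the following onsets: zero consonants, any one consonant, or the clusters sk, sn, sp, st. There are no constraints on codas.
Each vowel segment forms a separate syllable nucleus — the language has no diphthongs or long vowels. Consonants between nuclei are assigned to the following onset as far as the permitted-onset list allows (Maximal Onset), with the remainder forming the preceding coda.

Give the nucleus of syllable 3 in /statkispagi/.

Vowels present: a, i, a, i; each is a nucleus, giving 4 syllables.
The third nucleus (vowel 3 from the left) is /a/.

a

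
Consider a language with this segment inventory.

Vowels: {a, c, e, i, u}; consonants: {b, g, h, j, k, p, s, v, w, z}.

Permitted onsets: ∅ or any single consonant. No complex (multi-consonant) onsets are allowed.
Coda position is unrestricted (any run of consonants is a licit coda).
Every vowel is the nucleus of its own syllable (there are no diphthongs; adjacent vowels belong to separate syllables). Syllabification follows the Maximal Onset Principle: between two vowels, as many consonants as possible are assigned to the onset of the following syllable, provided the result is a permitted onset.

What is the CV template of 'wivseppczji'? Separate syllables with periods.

CVC.CVC.CVC.CV

The vowels are i, e, c, i — 4 nuclei, so 4 syllables.
/i…e/ gap (V1→V2): cluster /vs/ — the longest permitted-onset suffix is /s/; onset = /s/, preceding coda = /v/.
/e…c/ gap (V2→V3): cluster /pp/ — the longest permitted-onset suffix is /p/; onset = /p/, preceding coda = /p/.
/c…i/ gap (V3→V4): /zj/ splits as /z/ + /j/ (/j/ is the longest suffix that is a licit onset).
Putting it together: wiv.sep.pcz.ji.
Mapping each syllable to C/V: /wiv/ → CVC, /sep/ → CVC, /pcz/ → CVC, /ji/ → CV.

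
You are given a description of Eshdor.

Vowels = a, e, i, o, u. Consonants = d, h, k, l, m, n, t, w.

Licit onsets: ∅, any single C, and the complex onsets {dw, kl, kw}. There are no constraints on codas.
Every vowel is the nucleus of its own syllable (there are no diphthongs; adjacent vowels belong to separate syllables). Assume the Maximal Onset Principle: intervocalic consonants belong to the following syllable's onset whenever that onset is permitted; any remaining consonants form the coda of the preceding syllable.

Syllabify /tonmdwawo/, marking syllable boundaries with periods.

The vowels are o, a, o — 3 nuclei, so 3 syllables.
/o…a/ gap (V1→V2): /nmdw/ — longest licit onset from the right is /dw/, leaving /nm/ as coda.
/a…o/ gap (V2→V3): just /w/ — single C goes to the following onset.

tonm.dwa.wo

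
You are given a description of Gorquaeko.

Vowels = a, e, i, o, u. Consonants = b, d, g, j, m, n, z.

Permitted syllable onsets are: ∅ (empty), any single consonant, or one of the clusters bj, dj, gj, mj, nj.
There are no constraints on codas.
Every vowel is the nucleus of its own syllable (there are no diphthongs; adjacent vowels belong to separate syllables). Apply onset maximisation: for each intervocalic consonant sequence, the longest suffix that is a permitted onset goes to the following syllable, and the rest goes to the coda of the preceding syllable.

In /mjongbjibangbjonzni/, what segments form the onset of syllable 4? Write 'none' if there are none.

bj

The vowels are o, i, a, o, i — 5 nuclei, so 5 syllables.
σ1/σ2 boundary: /ngbj/ — longest licit onset from the right is /bj/, leaving /ng/ as coda.
σ2/σ3 boundary: /b/ → onset of the next syllable (single consonants are always licit onsets).
σ3/σ4 boundary: /ngbj/ splits as /ng/ + /bj/ (/bj/ is the longest suffix that is a licit onset).
σ4/σ5 boundary: /nzn/ — longest licit onset from the right is /n/, leaving /nz/ as coda.
Syllabification: mjong.bji.bang.bjonz.ni.
Syllable 4 is /bjonz/: onset /bj/, nucleus /o/, coda /nz/.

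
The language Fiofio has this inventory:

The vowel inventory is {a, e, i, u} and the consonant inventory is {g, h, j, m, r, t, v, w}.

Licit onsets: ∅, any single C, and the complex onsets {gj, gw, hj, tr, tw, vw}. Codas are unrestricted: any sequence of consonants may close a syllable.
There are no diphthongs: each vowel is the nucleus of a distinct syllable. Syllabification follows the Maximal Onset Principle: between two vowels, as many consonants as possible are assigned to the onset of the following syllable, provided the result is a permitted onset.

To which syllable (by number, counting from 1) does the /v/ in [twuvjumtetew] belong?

Nuclei (vowels): u, u, e, e → 4 syllables.
V1 /u/ – V2 /u/: /vj/ splits as /v/ + /j/ (/j/ is the longest suffix that is a licit onset).
V2 /u/ – V3 /e/: /mt/ — longest licit onset from the right is /t/, leaving /m/ as coda.
V3 /e/ – V4 /e/: just /t/ — single C goes to the following onset.
Putting it together: twuv.jum.te.tew.
The /v/ is in the coda of syllable 1 (/twuv/).

1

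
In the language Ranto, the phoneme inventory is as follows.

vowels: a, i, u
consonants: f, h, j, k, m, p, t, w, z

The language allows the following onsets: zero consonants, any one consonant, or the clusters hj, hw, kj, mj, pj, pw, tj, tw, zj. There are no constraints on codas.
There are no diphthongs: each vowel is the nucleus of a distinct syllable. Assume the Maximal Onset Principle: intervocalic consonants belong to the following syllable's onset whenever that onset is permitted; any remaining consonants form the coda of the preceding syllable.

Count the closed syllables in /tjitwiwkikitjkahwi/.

The vowels are i, i, i, i, a, i — 6 nuclei, so 6 syllables.
Between /i/ (V1) and /i/ (V2): /tw/ — entire cluster is a permitted onset → onset /tw/, coda ∅.
Between /i/ (V2) and /i/ (V3): /wk/ splits as /w/ + /k/ (/k/ is the longest suffix that is a licit onset).
Between /i/ (V3) and /i/ (V4): /k/ is a single consonant, so it becomes the next onset.
Between /i/ (V4) and /a/ (V5): /tjk/ splits as /tj/ + /k/ (/k/ is the longest suffix that is a licit onset).
Between /a/ (V5) and /i/ (V6): /hw/ is a licit onset in full, so it all attaches to the next syllable.
Putting it together: tji.twiw.ki.kitj.ka.hwi.
Classifying each syllable: /tji/ (open), /twiw/ (closed), /ki/ (open), /kitj/ (closed), /ka/ (open), /hwi/ (open).
Closed syllables: 2.

2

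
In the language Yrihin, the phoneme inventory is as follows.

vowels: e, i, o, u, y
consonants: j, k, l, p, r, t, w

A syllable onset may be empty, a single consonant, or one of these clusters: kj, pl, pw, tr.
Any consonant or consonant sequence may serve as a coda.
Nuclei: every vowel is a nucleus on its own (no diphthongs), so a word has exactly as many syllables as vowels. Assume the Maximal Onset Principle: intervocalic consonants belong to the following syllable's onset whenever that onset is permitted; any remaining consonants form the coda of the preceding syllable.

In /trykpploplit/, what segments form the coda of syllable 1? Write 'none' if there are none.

kp

The vowels are y, o, i — 3 nuclei, so 3 syllables.
V1 /y/ – V2 /o/: /kppl/ splits as /kp/ + /pl/ (/pl/ is the longest suffix that is a licit onset).
V2 /o/ – V3 /i/: cluster /pl/ — /pl/ is itself a permitted onset, so the whole cluster goes right; preceding coda = ∅.
Syllabification: trykp.plo.plit.
Syllable 1 is /trykp/: onset /tr/, nucleus /y/, coda /kp/.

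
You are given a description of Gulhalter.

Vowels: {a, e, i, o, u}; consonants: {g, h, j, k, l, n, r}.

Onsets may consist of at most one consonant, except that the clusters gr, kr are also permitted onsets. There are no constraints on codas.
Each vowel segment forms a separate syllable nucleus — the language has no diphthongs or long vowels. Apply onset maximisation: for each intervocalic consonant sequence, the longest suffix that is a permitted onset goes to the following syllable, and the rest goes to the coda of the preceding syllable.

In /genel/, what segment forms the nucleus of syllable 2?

Nuclei (vowels): e, e → 2 syllables.
The second nucleus (vowel 2 from the left) is /e/.

e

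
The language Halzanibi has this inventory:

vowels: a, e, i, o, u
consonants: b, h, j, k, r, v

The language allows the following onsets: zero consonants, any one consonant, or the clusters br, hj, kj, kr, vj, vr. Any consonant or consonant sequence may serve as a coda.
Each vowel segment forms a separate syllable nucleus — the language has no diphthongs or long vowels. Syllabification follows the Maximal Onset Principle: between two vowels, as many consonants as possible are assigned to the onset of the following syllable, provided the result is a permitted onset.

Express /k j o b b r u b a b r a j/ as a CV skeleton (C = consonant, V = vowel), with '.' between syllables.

CCVC.CCV.CV.CCVC

The vowels are o, u, a, a — 4 nuclei, so 4 syllables.
σ1/σ2 boundary: /bbr/; trying suffixes from longest down, /br/ is the first permitted one, so coda /b/ | onset /br/.
σ2/σ3 boundary: /b/ is a single consonant, so it becomes the next onset.
σ3/σ4 boundary: cluster /br/ — /br/ is itself a permitted onset, so the whole cluster goes right; preceding coda = ∅.
Result: kjob.bru.ba.braj.
Mapping each syllable to C/V: /kjob/ → CCVC, /bru/ → CCV, /ba/ → CV, /braj/ → CCVC.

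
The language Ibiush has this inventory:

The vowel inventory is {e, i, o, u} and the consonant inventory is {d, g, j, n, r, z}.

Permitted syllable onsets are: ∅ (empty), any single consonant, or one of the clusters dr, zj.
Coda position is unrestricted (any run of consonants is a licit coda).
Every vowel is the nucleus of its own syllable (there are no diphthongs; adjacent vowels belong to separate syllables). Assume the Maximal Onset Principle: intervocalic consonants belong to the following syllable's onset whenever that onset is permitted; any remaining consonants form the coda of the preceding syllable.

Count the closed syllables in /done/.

Vowels present: o, e; each is a nucleus, giving 2 syllables.
/o…e/ gap (V1→V2): just /n/ — single C goes to the following onset.
Syllabification: do.ne.
Classifying each syllable: /do/ (open), /ne/ (open).
Closed syllables: 0.

0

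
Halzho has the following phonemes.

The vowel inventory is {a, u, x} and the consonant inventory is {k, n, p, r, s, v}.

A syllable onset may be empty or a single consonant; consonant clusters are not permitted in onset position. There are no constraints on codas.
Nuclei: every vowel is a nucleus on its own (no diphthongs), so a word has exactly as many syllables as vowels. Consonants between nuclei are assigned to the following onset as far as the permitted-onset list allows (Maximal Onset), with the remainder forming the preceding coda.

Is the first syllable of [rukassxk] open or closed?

Nuclei (vowels): u, a, x → 3 syllables.
σ1/σ2 boundary: just /k/ — single C goes to the following onset.
σ2/σ3 boundary: /ss/; trying suffixes from longest down, /s/ is the first permitted one, so coda /s/ | onset /s/.
Putting it together: ru.kas.sxk.
Syllable 1 is /ru/; it ends in its nucleus with no coda, so it is open.

open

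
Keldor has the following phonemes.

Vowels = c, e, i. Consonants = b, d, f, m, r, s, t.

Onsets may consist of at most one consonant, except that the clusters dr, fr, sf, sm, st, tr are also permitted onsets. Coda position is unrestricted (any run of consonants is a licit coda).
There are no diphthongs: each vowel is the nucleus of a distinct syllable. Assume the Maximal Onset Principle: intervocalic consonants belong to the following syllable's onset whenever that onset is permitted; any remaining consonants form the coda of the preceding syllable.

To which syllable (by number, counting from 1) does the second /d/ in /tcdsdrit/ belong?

2

The vowels are c, i — 2 nuclei, so 2 syllables.
/c…i/ gap (V1→V2): /dsdr/ splits as /ds/ + /dr/ (/dr/ is the longest suffix that is a licit onset).
So the parse is tcds.drit.
The second /d/ is in the onset of syllable 2 (/drit/).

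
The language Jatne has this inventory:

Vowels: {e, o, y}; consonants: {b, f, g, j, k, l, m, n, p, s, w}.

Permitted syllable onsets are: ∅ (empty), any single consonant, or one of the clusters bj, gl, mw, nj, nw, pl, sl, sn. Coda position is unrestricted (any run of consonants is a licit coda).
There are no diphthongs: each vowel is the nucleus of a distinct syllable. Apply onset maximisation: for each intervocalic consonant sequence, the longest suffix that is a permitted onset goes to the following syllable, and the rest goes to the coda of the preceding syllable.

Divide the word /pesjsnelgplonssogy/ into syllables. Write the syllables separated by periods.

The vowels are e, e, o, o, y — 5 nuclei, so 5 syllables.
σ1/σ2 boundary: cluster /sjsn/ — the longest permitted-onset suffix is /sn/; onset = /sn/, preceding coda = /sj/.
σ2/σ3 boundary: /lgpl/ splits as /lg/ + /pl/ (/pl/ is the longest suffix that is a licit onset).
σ3/σ4 boundary: /nss/ splits as /ns/ + /s/ (/s/ is the longest suffix that is a licit onset).
σ4/σ5 boundary: just /g/ — single C goes to the following onset.

pesj.snelg.plons.so.gy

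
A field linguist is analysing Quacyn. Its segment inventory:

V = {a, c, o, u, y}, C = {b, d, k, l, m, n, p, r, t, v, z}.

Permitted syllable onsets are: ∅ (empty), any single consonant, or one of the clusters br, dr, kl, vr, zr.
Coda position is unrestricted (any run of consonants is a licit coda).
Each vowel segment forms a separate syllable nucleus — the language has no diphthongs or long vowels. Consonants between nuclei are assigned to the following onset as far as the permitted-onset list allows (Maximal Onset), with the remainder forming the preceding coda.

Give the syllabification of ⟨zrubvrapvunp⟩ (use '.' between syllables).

zrub.vrap.vunp

Nuclei (vowels): u, a, u → 3 syllables.
σ1/σ2 boundary: cluster /bvr/ — the longest permitted-onset suffix is /vr/; onset = /vr/, preceding coda = /b/.
σ2/σ3 boundary: /pv/ splits as /p/ + /v/ (/v/ is the longest suffix that is a licit onset).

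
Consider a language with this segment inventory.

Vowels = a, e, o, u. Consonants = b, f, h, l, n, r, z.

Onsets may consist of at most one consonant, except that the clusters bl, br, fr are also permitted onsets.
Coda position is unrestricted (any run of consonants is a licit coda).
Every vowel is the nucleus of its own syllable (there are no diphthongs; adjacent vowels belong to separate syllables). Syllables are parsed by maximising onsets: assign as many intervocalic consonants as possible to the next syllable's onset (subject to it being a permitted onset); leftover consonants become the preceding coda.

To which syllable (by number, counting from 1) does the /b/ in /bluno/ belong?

Nuclei (vowels): u, o → 2 syllables.
/u…o/ gap (V1→V2): /n/ → onset of the next syllable (single consonants are always licit onsets).
Syllabification: blu.no.
The /b/ is in the onset of syllable 1 (/blu/).

1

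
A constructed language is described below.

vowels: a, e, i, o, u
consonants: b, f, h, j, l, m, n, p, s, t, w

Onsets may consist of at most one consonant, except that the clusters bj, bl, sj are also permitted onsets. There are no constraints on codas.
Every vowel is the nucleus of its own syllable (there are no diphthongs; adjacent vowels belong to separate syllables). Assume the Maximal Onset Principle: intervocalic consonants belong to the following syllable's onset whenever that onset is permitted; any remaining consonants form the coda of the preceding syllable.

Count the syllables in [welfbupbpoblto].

Vowels present: e, u, o, o; each is a nucleus, giving 4 syllables.

4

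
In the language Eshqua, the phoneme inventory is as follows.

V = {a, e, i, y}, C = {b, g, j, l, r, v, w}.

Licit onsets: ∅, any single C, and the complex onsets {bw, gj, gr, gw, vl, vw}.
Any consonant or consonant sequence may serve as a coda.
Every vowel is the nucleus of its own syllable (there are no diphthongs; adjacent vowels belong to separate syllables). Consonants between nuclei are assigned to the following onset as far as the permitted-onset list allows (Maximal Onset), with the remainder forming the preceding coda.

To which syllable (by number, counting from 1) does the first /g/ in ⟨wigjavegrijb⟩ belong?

2

Vowels present: i, a, e, i; each is a nucleus, giving 4 syllables.
/i…a/ gap (V1→V2): cluster /gj/ — /gj/ is itself a permitted onset, so the whole cluster goes right; preceding coda = ∅.
/a…e/ gap (V2→V3): /v/ is a single consonant, so it becomes the next onset.
/e…i/ gap (V3→V4): /gr/ is a licit onset in full, so it all attaches to the next syllable.
So the parse is wi.gja.ve.grijb.
The first /g/ is in the onset of syllable 2 (/gja/).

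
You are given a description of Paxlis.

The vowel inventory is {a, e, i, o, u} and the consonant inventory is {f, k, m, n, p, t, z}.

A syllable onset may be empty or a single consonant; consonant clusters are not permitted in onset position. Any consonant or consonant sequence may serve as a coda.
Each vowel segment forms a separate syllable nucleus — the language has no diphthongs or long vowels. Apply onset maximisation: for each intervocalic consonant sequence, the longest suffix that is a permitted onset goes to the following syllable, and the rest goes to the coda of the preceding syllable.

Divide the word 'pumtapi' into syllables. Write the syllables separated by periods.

pum.ta.pi

The vowels are u, a, i — 3 nuclei, so 3 syllables.
σ1/σ2 boundary: /mt/ — longest licit onset from the right is /t/, leaving /m/ as coda.
σ2/σ3 boundary: /p/ is a single consonant, so it becomes the next onset.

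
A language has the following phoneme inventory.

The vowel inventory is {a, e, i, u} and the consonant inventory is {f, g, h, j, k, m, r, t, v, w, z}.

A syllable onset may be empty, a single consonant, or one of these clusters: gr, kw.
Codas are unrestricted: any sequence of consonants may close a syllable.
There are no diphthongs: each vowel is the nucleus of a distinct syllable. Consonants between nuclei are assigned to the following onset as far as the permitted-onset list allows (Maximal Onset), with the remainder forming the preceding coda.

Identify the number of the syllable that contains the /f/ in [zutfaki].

The vowels are u, a, i — 3 nuclei, so 3 syllables.
/u…a/ gap (V1→V2): cluster /tf/ — the longest permitted-onset suffix is /f/; onset = /f/, preceding coda = /t/.
/a…i/ gap (V2→V3): just /k/ — single C goes to the following onset.
Result: zut.fa.ki.
The /f/ is in the onset of syllable 2 (/fa/).

2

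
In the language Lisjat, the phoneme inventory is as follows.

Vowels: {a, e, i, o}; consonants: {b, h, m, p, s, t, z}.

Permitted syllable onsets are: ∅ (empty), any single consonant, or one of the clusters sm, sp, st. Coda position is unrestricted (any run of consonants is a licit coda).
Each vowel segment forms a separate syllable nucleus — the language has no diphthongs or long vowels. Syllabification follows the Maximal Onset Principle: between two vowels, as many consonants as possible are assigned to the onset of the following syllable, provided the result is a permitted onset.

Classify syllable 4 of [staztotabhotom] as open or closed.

The vowels are a, o, a, o, o — 5 nuclei, so 5 syllables.
/a…o/ gap (V1→V2): /zt/ — longest licit onset from the right is /t/, leaving /z/ as coda.
/o…a/ gap (V2→V3): just /t/ — single C goes to the following onset.
/a…o/ gap (V3→V4): /bh/; trying suffixes from longest down, /h/ is the first permitted one, so coda /b/ | onset /h/.
/o…o/ gap (V4→V5): /t/ is a single consonant, so it becomes the next onset.
Result: staz.to.tab.ho.tom.
Syllable 4 is /ho/; it ends in its nucleus with no coda, so it is open.

open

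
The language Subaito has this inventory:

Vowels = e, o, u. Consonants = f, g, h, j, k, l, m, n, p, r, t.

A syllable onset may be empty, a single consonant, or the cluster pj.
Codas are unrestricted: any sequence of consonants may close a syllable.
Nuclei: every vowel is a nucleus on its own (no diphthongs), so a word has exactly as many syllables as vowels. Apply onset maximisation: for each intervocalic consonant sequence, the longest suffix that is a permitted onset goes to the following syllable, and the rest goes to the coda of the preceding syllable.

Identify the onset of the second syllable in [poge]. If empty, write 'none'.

Vowels present: o, e; each is a nucleus, giving 2 syllables.
V1 /o/ – V2 /e/: /g/ is a single consonant, so it becomes the next onset.
Result: po.ge.
Syllable 2 is /ge/: onset /g/, nucleus /e/, coda ∅.

g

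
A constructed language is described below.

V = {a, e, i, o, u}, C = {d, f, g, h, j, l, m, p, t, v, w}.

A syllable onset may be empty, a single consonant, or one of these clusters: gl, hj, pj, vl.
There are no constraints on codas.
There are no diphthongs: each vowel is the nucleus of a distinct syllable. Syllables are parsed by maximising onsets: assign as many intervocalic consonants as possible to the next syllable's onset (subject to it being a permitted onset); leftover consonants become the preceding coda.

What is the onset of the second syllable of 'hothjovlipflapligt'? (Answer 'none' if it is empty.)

Nuclei (vowels): o, o, i, a, i → 5 syllables.
V1 /o/ – V2 /o/: /thj/ — longest licit onset from the right is /hj/, leaving /t/ as coda.
V2 /o/ – V3 /i/: cluster /vl/ — /vl/ is itself a permitted onset, so the whole cluster goes right; preceding coda = ∅.
V3 /i/ – V4 /a/: /pfl/ splits as /pf/ + /l/ (/l/ is the longest suffix that is a licit onset).
V4 /a/ – V5 /i/: /pl/ splits as /p/ + /l/ (/l/ is the longest suffix that is a licit onset).
Result: hot.hjo.vlipf.lap.ligt.
Syllable 2 is /hjo/: onset /hj/, nucleus /o/, coda ∅.

hj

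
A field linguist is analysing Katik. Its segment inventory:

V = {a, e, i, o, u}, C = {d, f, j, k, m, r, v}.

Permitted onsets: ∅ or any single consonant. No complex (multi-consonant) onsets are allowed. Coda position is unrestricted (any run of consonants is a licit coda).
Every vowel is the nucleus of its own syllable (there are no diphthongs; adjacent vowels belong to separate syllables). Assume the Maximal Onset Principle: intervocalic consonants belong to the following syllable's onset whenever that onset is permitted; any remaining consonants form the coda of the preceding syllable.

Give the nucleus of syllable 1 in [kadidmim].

a

Vowels present: a, i, i; each is a nucleus, giving 3 syllables.
The first nucleus (vowel 1 from the left) is /a/.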